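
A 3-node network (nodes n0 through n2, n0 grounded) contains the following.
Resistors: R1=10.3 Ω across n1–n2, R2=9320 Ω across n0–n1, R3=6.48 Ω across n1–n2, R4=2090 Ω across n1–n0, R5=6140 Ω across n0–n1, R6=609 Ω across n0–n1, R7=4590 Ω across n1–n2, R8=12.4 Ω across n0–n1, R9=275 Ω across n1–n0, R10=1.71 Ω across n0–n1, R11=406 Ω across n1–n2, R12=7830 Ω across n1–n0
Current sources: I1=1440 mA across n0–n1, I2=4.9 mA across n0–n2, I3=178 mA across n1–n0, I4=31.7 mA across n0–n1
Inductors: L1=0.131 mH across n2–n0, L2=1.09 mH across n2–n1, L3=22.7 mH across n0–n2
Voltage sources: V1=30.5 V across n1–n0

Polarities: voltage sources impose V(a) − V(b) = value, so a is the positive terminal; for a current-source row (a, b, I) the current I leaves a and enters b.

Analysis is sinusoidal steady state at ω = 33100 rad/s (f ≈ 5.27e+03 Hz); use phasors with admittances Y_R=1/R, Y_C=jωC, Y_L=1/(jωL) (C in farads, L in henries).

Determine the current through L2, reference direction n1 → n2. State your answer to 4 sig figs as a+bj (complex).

-0.3777-0.3855j A

Element admittances at ω=33100 rad/s:
  Y(R1) = 0.09709+0.000j S between n1,n2
  Y(R2) = 0.0001073+0.000j S between n0,n1
  Y(R3) = 0.1543+0.000j S between n1,n2
  Y(R4) = 0.0004785+0.000j S between n1,n0
  I1: injects 1.44 A into n1 (from n0)
  Y(R5) = 0.0001629+0.000j S between n0,n1
  Y(R6) = 0.001642+0.000j S between n0,n1
  Y(R7) = 0.0002179+0.000j S between n1,n2
  Y(L1) = 0.000-0.2306j S between n2,n0
  Y(R8) = 0.08065+0.000j S between n0,n1
  I2: injects 0.0049 A into n2 (from n0)
  Y(R9) = 0.003636+0.000j S between n1,n0
  Y(L2) = 0.000-0.02772j S between n2,n1
  Y(L3) = 0.000-0.001331j S between n0,n2
  Y(R10) = 0.5848+0.000j S between n0,n1
  Y(R11) = 0.002463+0.000j S between n1,n2
  Y(R12) = 0.0001277+0.000j S between n1,n0
  I3: injects 0.178 A into n0 (from n1)
  I4: injects 0.0317 A into n1 (from n0)
  V1: constraint V(n1)−V(n0) = 30.5
Assemble and solve the 3×3 MNA system:
  V(n1)=30.50+0.000j  V(n2)=16.59+13.63j
  i(V1)=-22.35+3.848j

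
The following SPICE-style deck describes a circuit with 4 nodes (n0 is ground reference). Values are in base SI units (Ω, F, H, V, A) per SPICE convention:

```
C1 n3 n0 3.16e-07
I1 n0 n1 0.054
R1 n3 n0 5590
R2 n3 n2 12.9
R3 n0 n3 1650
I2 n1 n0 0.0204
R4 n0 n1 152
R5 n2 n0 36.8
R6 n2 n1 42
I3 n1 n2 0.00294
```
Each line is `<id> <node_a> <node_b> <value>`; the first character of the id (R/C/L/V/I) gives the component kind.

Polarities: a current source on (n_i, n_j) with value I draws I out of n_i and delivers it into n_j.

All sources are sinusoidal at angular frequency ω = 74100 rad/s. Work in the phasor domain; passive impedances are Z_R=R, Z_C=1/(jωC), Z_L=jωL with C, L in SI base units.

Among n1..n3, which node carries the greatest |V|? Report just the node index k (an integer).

1

Element admittances at ω=74100 rad/s:
  Y(C1) = 0.000+0.02342j S between n3,n0
  I1: injects 0.054 A into n1 (from n0)
  Y(R1) = 0.0001789+0.000j S between n3,n0
  Y(R2) = 0.07752+0.000j S between n3,n2
  Y(R3) = 0.0006061+0.000j S between n0,n3
  I2: injects 0.0204 A into n0 (from n1)
  Y(R4) = 0.006579+0.000j S between n0,n1
  Y(R5) = 0.02717+0.000j S between n2,n0
  Y(R6) = 0.02381+0.000j S between n2,n1
  I3: injects 0.00294 A into n2 (from n1)
Assemble and solve the 3×3 MNA system:
  V(n1)=1.426-0.2229j  V(n2)=0.5322-0.2845j  V(n3)=0.4063-0.4031j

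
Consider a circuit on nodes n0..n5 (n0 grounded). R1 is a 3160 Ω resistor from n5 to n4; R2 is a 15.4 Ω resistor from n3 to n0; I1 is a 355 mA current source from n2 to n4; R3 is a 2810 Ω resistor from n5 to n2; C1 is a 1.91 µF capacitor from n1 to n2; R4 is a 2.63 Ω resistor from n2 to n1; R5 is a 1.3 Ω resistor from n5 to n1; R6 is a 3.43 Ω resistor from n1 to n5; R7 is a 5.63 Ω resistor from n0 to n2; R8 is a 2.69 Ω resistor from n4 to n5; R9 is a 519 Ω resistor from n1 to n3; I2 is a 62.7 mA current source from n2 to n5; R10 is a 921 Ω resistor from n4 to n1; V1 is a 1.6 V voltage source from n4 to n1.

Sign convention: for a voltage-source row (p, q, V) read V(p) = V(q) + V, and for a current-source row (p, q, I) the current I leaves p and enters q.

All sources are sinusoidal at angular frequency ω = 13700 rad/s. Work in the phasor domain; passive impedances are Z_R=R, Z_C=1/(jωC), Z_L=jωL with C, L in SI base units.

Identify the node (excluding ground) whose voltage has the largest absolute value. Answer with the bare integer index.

4

Element admittances at ω=13700 rad/s:
  Y(R1) = 0.0003165+0.000j S between n5,n4
  Y(R2) = 0.06494+0.000j S between n3,n0
  I1: injects 0.355 A into n4 (from n2)
  Y(R3) = 0.0003559+0.000j S between n5,n2
  Y(C1) = 0.000+0.02617j S between n1,n2
  Y(R4) = 0.3802+0.000j S between n2,n1
  Y(R5) = 0.7692+0.000j S between n5,n1
  Y(R6) = 0.2915+0.000j S between n1,n5
  Y(R7) = 0.1776+0.000j S between n0,n2
  Y(R8) = 0.3717+0.000j S between n4,n5
  Y(R9) = 0.001927+0.000j S between n1,n3
  I2: injects 0.0627 A into n5 (from n2)
  Y(R10) = 0.001086+0.000j S between n4,n1
  V1: constraint V(n4)−V(n1) = 1.6
Assemble and solve the 6×6 MNA system:
  V(n1)=1.075-0.07358j  V(n2)=-0.01133+0.0007752j  V(n3)=0.03099-0.002120j  V(n4)=2.675-0.07358j  V(n5)=1.534-0.07356j
  i(V1)=-0.07132+6.869e-06j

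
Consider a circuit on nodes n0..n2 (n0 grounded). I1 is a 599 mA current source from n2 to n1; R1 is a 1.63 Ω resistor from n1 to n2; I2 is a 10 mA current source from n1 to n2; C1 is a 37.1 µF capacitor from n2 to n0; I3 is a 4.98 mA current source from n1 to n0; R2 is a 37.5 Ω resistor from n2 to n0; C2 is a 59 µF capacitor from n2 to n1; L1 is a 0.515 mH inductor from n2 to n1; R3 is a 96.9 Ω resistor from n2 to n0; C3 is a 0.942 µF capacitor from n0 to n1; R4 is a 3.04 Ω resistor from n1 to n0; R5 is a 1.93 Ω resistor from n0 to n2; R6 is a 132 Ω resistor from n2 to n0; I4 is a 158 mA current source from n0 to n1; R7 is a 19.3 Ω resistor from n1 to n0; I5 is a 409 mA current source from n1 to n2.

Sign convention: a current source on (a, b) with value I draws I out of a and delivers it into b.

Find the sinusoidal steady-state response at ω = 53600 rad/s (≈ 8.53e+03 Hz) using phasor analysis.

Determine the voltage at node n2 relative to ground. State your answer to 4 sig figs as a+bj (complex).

Apply KCL at each of the 2 non-ground nodes and solve the resulting linear system.
Node n1: branches {I1, R1, I2, I3, C2, L1, C3, R4, I4, R7, I5} → V_1 = 0.07156-0.1380j
Node n2: branches {I1, R1, I2, C1, R2, C2, L1, R3, R5, R6, I5} → V_2 = 0.03843-0.04887j

0.03843-0.04887j V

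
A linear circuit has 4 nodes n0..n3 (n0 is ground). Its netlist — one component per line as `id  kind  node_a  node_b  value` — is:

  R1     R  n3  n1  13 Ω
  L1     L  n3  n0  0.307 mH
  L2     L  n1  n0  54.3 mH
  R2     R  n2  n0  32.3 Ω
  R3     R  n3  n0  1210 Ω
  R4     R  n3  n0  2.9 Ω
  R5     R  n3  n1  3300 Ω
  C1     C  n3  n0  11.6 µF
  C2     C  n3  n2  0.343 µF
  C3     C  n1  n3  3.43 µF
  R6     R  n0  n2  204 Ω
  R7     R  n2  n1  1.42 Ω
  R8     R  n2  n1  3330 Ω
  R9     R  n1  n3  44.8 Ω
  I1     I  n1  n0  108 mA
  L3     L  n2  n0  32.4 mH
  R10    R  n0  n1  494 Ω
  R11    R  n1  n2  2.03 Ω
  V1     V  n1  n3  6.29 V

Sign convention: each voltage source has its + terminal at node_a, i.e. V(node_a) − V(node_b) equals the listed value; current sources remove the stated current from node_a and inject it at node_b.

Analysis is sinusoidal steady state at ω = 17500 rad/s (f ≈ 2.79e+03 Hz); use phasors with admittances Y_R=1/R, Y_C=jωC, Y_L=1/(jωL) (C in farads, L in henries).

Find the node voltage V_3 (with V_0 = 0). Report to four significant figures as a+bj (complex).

-0.8851+0.08019j V

Apply KCL at each of the 3 non-ground nodes and solve the resulting linear system.
Node n1: branches {R1, L2, R5, C3, R7, R8, R9, I1, R10, R11, V1} → V_1 = 5.405+0.08019j
Node n2: branches {R2, C2, R6, R7, R8, L3, R11} → V_2 = 5.247+0.05551j
Node n3: branches {R1, L1, R3, R4, R5, C1, C2, C3, R9, V1} → V_3 = -0.8851+0.08019j
Source currents: i(V1)=-0.9336-0.4016j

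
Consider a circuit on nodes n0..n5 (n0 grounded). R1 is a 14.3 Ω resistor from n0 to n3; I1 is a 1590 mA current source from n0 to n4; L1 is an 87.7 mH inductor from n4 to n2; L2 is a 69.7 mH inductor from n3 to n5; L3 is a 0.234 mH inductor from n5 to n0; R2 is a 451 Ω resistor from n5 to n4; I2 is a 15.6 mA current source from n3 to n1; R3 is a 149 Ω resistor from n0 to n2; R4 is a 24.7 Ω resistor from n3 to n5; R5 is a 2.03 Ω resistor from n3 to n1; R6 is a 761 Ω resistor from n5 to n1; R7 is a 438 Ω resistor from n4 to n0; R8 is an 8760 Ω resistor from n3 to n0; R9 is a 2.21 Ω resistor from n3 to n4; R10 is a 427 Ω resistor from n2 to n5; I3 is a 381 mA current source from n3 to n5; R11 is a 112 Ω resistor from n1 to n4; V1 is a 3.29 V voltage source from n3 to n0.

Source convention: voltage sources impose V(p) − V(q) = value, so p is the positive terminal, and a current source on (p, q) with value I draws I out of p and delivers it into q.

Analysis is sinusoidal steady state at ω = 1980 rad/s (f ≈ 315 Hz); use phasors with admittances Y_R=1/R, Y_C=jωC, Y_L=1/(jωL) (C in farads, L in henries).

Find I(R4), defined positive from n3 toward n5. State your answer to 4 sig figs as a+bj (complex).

MNA unknowns: 5 node voltages V₁..V_5 plus 1 source current (V1)
R1: Y=0.06993+0.000j on G[0,3]
I1: z[0]−=1.59, z[4]+=1.59
L1: Y=0.000-0.005759j on G[4,2]
L2: Y=0.000-0.007246j on G[3,5]
L3: Y=0.000-2.158j on G[5,0]
R2: Y=0.002217+0.000j on G[5,4]
I2: z[3]−=0.0156, z[1]+=0.0156
R3: Y=0.006711+0.000j on G[0,2]
R4: Y=0.04049+0.000j on G[3,5]
R5: Y=0.4926+0.000j on G[3,1]
R6: Y=0.001314+0.000j on G[5,1]
R7: Y=0.002283+0.000j on G[4,0]
R8: Y=0.0001142+0.000j on G[3,0]
R9: Y=0.4525+0.000j on G[3,4]
R10: Y=0.002342+0.000j on G[2,5]
I3: z[3]−=0.381, z[5]+=0.381
R11: Y=0.008929+0.000j on G[1,4]
V1: row V3−V0=3.29, i_V1 at 3,0
solve → V1=3.372+0.001706j, V2=1.913-2.940j, V3=3.290+0.000j, V4=6.635+0.05958j, V5=0.01943+0.2479j
aux → i_V1=0.7964+0.06154j

0.1324-0.01004j A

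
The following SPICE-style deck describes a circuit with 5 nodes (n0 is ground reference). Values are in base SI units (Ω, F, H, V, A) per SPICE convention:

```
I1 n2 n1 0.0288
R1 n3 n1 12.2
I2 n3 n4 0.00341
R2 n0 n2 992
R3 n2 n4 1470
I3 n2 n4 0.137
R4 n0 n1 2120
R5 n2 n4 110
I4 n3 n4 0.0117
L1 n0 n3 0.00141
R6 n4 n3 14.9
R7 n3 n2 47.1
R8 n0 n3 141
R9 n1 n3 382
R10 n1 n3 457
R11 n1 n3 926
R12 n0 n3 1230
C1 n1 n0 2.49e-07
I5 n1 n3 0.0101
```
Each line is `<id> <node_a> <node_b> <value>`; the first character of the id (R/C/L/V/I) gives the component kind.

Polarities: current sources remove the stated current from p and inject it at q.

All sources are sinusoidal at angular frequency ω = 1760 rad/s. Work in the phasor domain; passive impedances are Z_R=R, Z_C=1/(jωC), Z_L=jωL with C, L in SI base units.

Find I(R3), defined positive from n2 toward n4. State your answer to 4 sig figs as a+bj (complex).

Apply KCL at each of the 4 non-ground nodes and solve the resulting linear system.
Node n1: branches {I1, R1, R4, R9, R10, R11, C1, I5} → V_1 = 0.2123+0.01054j
Node n2: branches {I1, R2, R3, I3, R5, R7} → V_2 = -4.760+0.01128j
Node n3: branches {R1, I2, I4, L1, R6, R7, R8, R9, R10, R11, R12, I5} → V_3 = 0.0005002+0.01166j
Node n4: branches {I2, R3, I3, R5, I4, R6} → V_4 = 1.374+0.01161j

-0.004173-2.269e-07j A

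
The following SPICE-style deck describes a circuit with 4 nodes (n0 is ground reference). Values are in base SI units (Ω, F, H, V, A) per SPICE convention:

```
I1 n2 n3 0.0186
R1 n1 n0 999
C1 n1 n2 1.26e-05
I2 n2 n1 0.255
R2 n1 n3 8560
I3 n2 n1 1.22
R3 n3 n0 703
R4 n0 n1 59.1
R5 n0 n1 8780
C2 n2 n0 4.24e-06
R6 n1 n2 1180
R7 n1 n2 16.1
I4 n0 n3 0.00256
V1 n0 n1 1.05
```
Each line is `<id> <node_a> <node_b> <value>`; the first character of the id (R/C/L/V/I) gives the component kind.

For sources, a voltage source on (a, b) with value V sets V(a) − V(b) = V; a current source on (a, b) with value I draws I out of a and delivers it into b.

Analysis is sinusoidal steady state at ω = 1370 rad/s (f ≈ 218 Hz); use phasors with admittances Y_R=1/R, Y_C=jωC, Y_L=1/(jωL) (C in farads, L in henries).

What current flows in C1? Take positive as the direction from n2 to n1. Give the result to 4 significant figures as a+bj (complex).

-0.1338-0.3605j A

Element admittances at ω=1370 rad/s:
  I1: injects 0.0186 A into n3 (from n2)
  Y(R1) = 0.001001+0.000j S between n1,n0
  Y(C1) = 0.000+0.01726j S between n1,n2
  I2: injects 0.255 A into n1 (from n2)
  Y(R2) = 0.0001168+0.000j S between n1,n3
  I3: injects 1.22 A into n1 (from n2)
  Y(R3) = 0.001422+0.000j S between n3,n0
  Y(R4) = 0.01692+0.000j S between n0,n1
  Y(R5) = 0.0001139+0.000j S between n0,n1
  Y(C2) = 0.000+0.005809j S between n2,n0
  Y(R6) = 0.0008475+0.000j S between n1,n2
  Y(R7) = 0.06211+0.000j S between n1,n2
  I4: injects 0.00256 A into n3 (from n0)
  V1: constraint V(n0)−V(n1) = 1.05
Assemble and solve the 4×4 MNA system:
  V(n1)=-1.050+0.000j  V(n2)=-21.93+7.749j  V(n3)=13.67+0.000j
  i(V1)=-0.04707-0.1274j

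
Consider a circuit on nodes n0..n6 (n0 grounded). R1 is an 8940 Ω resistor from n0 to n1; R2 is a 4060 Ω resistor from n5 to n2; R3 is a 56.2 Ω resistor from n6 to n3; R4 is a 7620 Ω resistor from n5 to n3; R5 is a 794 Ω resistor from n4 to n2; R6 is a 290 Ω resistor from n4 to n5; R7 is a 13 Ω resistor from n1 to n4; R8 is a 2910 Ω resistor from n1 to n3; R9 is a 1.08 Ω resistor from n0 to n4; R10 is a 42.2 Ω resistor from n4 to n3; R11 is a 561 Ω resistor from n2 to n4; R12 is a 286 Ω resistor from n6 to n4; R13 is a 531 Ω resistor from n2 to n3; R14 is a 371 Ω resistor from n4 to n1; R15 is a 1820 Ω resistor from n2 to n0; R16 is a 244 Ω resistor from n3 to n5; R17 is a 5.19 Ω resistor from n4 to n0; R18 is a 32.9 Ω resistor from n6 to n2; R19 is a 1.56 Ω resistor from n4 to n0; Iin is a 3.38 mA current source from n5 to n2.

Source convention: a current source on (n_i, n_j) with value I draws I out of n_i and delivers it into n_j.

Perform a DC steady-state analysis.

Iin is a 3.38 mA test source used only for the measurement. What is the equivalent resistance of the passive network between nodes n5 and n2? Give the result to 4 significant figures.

R_eq = 178.2 Ω

MNA unknowns: 6 node voltages V₁..V_6
R1: Y=0.0001119 on G[0,1]
R2: Y=0.0002463 on G[5,2]
R3: Y=0.01779 on G[6,3]
R4: Y=0.0001312 on G[5,3]
R5: Y=0.001259 on G[4,2]
R6: Y=0.003448 on G[4,5]
R7: Y=0.07692 on G[1,4]
R8: Y=0.0003436 on G[1,3]
R9: Y=0.9259 on G[0,4]
R10: Y=0.02370 on G[4,3]
R11: Y=0.001783 on G[2,4]
R12: Y=0.003497 on G[6,4]
R13: Y=0.001883 on G[2,3]
R14: Y=0.002695 on G[4,1]
R15: Y=0.0005495 on G[2,0]
R16: Y=0.004098 on G[3,5]
R17: Y=0.1927 on G[4,0]
R18: Y=0.03040 on G[6,2]
R19: Y=0.6410 on G[4,0]
Iin: z[5]−=0.00338, z[2]+=0.00338
solve → V1=1.492e-06, V2=0.1892, V3=0.01404, V4=-5.908e-05, V5=-0.4132, V6=0.1161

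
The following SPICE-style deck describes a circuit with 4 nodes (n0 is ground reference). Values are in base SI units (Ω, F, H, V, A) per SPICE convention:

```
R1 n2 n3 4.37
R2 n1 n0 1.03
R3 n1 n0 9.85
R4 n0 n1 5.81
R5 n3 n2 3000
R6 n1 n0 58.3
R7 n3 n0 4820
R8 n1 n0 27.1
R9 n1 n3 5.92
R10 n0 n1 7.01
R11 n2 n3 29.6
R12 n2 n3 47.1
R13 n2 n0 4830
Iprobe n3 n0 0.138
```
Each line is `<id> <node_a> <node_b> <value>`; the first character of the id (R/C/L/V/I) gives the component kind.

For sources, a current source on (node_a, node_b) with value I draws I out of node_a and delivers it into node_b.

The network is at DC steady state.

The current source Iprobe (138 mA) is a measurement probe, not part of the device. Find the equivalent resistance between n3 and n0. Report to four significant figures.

Element admittances at DC:
  Y(R1) = 0.2288 S between n2,n3
  Y(R2) = 0.9709 S between n1,n0
  Y(R3) = 0.1015 S between n1,n0
  Y(R4) = 0.1721 S between n0,n1
  Y(R5) = 0.0003333 S between n3,n2
  Y(R6) = 0.01715 S between n1,n0
  Y(R7) = 0.0002075 S between n3,n0
  Y(R8) = 0.03690 S between n1,n0
  Y(R9) = 0.1689 S between n1,n3
  Y(R10) = 0.1427 S between n0,n1
  Y(R11) = 0.03378 S between n2,n3
  Y(R12) = 0.02123 S between n2,n3
  Y(R13) = 0.0002070 S between n2,n0
  Iprobe: injects 0.138 A into n0 (from n3)
Assemble and solve the 3×3 MNA system:
  V(n1)=-0.09549  V(n2)=-0.9096  V(n3)=-0.9102

R_eq = 6.596 Ω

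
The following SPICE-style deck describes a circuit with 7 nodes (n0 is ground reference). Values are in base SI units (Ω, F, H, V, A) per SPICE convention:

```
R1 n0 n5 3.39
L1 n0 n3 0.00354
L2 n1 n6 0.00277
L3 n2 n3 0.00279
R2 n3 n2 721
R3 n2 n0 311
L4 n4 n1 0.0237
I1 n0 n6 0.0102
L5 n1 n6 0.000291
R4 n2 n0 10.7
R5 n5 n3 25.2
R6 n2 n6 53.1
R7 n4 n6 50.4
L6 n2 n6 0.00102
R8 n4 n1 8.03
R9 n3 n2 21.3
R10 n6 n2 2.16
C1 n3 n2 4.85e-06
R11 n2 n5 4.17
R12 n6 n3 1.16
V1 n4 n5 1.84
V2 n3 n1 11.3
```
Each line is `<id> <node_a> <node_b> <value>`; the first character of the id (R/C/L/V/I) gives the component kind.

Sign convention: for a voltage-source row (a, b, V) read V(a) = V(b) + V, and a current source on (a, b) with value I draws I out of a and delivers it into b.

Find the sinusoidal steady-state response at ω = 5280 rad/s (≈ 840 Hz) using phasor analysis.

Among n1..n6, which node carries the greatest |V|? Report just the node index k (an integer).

Apply KCL at each of the 6 non-ground nodes and solve the resulting linear system.
Node n1: branches {L2, L4, L5, R8, V2} → V_1 = -4.920-1.003j
Node n2: branches {L3, R2, R3, R4, R6, L6, R9, R10, C1, R11} → V_2 = 1.589+1.835j
Node n3: branches {L1, L3, R2, R5, R9, C1, R12, V2} → V_3 = 6.380-1.003j
Node n4: branches {L4, R7, R8, V1} → V_4 = 1.536+0.5560j
Node n5: branches {R1, R5, R11, V1} → V_5 = -0.3042+0.5560j
Node n6: branches {L2, I1, L5, R6, R7, L6, R10, R12} → V_6 = 1.911+3.669j
Source currents: i(V1)=-0.8089-0.08078j, i(V2)=-4.176+4.770j

3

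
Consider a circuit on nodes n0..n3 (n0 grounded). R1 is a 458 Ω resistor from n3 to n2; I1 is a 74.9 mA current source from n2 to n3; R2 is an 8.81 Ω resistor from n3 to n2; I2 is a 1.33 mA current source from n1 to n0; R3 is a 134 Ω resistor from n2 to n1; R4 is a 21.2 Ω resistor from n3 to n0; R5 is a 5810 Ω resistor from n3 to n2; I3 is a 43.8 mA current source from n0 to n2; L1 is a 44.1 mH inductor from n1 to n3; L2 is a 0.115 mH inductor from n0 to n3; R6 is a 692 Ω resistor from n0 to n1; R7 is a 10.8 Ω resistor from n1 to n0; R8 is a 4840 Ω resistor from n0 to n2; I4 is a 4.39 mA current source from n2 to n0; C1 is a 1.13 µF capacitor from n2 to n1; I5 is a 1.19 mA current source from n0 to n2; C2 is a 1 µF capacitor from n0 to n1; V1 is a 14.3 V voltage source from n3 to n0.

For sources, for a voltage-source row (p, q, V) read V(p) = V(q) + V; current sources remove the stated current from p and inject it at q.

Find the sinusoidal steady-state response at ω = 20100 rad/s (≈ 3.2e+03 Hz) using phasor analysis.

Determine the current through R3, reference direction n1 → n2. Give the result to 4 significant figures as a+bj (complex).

-0.07898+0.02641j A

Element admittances at ω=20100 rad/s:
  Y(R1) = 0.002183+0.000j S between n3,n2
  I1: injects 0.0749 A into n3 (from n2)
  Y(R2) = 0.1135+0.000j S between n3,n2
  I2: injects 0.00133 A into n0 (from n1)
  Y(R3) = 0.007463+0.000j S between n2,n1
  Y(R4) = 0.04717+0.000j S between n3,n0
  Y(R5) = 0.0001721+0.000j S between n3,n2
  I3: injects 0.0438 A into n2 (from n0)
  Y(L1) = 0.000-0.001128j S between n1,n3
  Y(L2) = 0.000-0.4326j S between n0,n3
  Y(R6) = 0.001445+0.000j S between n0,n1
  Y(R7) = 0.09259+0.000j S between n1,n0
  Y(R8) = 0.0002066+0.000j S between n0,n2
  I4: injects 0.00439 A into n0 (from n2)
  Y(C1) = 0.000+0.02271j S between n2,n1
  I5: injects 0.00119 A into n2 (from n0)
  Y(C2) = 0.000+0.02010j S between n0,n1
  V1: constraint V(n3)−V(n0) = 14.3
Assemble and solve the 4×4 MNA system:
  V(n1)=2.023+1.696j  V(n2)=12.61-1.843j  V(n3)=14.30+0.000j
  i(V1)=-0.7940+5.987j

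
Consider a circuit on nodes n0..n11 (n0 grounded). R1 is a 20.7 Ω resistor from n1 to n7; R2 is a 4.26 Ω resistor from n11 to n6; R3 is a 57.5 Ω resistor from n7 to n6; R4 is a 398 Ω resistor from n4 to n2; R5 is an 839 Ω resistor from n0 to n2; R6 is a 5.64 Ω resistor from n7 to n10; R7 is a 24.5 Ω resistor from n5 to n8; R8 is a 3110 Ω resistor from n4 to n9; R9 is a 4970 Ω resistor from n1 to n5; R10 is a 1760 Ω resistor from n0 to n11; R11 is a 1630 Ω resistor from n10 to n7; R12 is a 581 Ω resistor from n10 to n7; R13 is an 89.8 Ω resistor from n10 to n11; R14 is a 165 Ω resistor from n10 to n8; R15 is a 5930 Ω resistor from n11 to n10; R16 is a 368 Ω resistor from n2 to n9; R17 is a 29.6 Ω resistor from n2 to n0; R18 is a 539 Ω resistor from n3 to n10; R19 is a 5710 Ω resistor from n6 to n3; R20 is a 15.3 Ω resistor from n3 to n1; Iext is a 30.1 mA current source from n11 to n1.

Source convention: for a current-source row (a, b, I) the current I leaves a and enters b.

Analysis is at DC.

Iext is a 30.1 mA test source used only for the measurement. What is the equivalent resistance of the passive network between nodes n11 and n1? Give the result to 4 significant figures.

Apply KCL at each of the 11 non-ground nodes and solve the resulting linear system.
Node n1: branches {R1, R9, R20, Iext} → V_1 = 1.700
Node n2: branches {R4, R5, R16, R17} → V_2 = 0.000
Node n3: branches {R18, R19, R20} → V_3 = 1.678
Node n4: branches {R4, R8} → V_4 = 0.000
Node n5: branches {R7, R9} → V_5 = 1.074
Node n6: branches {R2, R3, R19} → V_6 = 0.07764
Node n7: branches {R1, R3, R6, R11, R12} → V_7 = 1.109
Node n8: branches {R7, R14} → V_8 = 1.071
Node n9: branches {R8, R16} → V_9 = 0.000
Node n10: branches {R6, R11, R12, R13, R14, R15, R18} → V_10 = 1.051
Node n11: branches {R2, R10, R13, R15, Iext} → V_11 = 0.000

R_eq = 56.48 Ω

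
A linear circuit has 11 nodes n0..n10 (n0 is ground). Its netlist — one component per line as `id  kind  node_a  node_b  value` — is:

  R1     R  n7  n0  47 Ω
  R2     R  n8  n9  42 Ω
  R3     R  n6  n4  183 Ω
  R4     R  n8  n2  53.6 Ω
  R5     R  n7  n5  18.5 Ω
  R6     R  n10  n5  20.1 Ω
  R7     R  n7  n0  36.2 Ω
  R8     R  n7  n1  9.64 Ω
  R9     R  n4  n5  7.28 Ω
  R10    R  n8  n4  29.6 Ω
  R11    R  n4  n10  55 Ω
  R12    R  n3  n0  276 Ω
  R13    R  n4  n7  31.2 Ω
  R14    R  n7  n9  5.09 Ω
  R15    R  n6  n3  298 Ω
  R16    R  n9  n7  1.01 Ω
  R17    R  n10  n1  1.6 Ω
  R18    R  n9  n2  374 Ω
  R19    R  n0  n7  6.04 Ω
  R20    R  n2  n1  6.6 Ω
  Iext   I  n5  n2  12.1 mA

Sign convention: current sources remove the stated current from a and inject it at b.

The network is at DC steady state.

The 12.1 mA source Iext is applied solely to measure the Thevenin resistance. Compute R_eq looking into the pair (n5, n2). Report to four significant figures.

R_eq = 14.06 Ω

MNA unknowns: 10 node voltages V₁..V_10
R1: Y=0.02128 on G[7,0]
R2: Y=0.02381 on G[8,9]
R3: Y=0.005464 on G[6,4]
R4: Y=0.01866 on G[8,2]
R5: Y=0.05405 on G[7,5]
R6: Y=0.04975 on G[10,5]
R7: Y=0.02762 on G[7,0]
R8: Y=0.1037 on G[7,1]
R9: Y=0.1374 on G[4,5]
R10: Y=0.03378 on G[8,4]
R11: Y=0.01818 on G[4,10]
R12: Y=0.003623 on G[3,0]
R13: Y=0.03205 on G[4,7]
R14: Y=0.1965 on G[7,9]
R15: Y=0.003356 on G[6,3]
R16: Y=0.9901 on G[9,7]
R17: Y=0.6250 on G[10,1]
R18: Y=0.002674 on G[9,2]
R19: Y=0.1656 on G[0,7]
R20: Y=0.1515 on G[2,1]
Iext: z[5]−=0.0121, z[2]+=0.0121
solve → V1=0.04005, V2=0.1063, V3=-0.01286, V4=-0.03528, V5=-0.06391, V6=-0.02675, V7=0.0002173, V8=0.01057, V9=0.0006543, V10=0.03061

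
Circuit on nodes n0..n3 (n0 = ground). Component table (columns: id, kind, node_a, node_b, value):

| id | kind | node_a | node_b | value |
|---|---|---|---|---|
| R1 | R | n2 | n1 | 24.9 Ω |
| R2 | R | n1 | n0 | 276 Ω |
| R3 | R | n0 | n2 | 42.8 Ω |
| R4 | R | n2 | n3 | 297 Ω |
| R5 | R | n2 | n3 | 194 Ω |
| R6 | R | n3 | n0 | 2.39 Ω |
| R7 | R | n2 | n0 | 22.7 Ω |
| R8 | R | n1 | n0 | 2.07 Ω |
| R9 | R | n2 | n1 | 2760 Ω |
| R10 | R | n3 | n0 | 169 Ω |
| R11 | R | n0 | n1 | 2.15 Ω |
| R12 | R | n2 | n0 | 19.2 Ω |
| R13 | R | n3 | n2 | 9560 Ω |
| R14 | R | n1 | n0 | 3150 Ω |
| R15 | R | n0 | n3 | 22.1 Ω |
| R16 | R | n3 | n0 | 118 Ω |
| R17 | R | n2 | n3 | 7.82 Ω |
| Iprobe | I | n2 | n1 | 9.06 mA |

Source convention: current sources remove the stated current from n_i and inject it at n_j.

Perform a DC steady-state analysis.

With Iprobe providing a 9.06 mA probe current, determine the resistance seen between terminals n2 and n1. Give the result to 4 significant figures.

R_eq = 4.485 Ω

MNA unknowns: 3 node voltages V₁..V_3
R1: Y=0.04016 on G[2,1]
R2: Y=0.003623 on G[1,0]
R3: Y=0.02336 on G[0,2]
R4: Y=0.003367 on G[2,3]
R5: Y=0.005155 on G[2,3]
R6: Y=0.4184 on G[3,0]
R7: Y=0.04405 on G[2,0]
R8: Y=0.4831 on G[1,0]
R9: Y=0.0003623 on G[2,1]
R10: Y=0.005917 on G[3,0]
R11: Y=0.4651 on G[0,1]
R12: Y=0.05208 on G[2,0]
R13: Y=0.0001046 on G[3,2]
R14: Y=0.0003175 on G[1,0]
R15: Y=0.04525 on G[0,3]
R16: Y=0.008475 on G[3,0]
R17: Y=0.1279 on G[2,3]
Iprobe: z[2]−=0.00906, z[1]+=0.00906
solve → V1=0.007786, V2=-0.03285, V3=-0.007296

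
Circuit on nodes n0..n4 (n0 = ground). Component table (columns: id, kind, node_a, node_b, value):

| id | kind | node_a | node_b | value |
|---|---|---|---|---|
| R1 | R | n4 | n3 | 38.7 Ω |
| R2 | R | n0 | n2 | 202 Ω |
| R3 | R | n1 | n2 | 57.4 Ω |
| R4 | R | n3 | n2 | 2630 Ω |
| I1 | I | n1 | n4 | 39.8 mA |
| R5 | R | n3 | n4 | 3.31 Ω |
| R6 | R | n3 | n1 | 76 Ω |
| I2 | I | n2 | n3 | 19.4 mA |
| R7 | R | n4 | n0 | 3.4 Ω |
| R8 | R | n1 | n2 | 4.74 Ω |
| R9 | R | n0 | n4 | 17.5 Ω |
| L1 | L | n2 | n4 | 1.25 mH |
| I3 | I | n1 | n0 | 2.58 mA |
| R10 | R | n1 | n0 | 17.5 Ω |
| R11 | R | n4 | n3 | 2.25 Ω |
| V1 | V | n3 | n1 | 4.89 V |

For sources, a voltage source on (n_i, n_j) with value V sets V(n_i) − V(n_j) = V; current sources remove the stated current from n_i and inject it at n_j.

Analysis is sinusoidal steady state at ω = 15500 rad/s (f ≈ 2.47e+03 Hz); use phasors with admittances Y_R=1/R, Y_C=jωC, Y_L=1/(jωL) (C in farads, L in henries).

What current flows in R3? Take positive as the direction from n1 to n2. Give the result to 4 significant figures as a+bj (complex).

MNA unknowns: 4 node voltages V₁..V_4 plus 1 source current (V1)
R1: Y=0.02584+0.000j on G[4,3]
R2: Y=0.004950+0.000j on G[0,2]
R3: Y=0.01742+0.000j on G[1,2]
R4: Y=0.0003802+0.000j on G[3,2]
I1: z[1]−=0.0398, z[4]+=0.0398
R5: Y=0.3021+0.000j on G[3,4]
R6: Y=0.01316+0.000j on G[3,1]
I2: z[2]−=0.0194, z[3]+=0.0194
R7: Y=0.2941+0.000j on G[4,0]
R8: Y=0.2110+0.000j on G[1,2]
R9: Y=0.05714+0.000j on G[0,4]
L1: Y=0.000-0.05161j on G[2,4]
I3: z[1]−=0.00258, z[0]+=0.00258
R10: Y=0.05714+0.000j on G[1,0]
R11: Y=0.4444+0.000j on G[4,3]
V1: row V3−V1=4.89, i_V1 at 3,1
solve → V1=-3.880-0.2122j, V2=-3.607-1.153j, V3=1.010-0.2122j, V4=0.6746+0.05078j
aux → i_V1=-0.3060+0.2028j

-0.004756+0.01639j A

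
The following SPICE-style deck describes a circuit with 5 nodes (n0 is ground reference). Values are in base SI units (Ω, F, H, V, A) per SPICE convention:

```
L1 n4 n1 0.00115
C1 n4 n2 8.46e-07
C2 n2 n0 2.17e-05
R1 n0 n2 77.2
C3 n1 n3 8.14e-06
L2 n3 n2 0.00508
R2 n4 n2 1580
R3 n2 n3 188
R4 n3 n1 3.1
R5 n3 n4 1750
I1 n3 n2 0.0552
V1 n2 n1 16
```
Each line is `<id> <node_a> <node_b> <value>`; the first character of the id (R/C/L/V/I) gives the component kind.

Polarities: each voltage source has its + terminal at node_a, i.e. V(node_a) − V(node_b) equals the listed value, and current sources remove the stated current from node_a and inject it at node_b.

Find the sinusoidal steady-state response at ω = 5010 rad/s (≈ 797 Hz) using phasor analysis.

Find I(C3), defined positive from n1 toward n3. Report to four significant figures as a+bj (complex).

Element admittances at ω=5010 rad/s:
  Y(L1) = 0.000-0.1736j S between n4,n1
  Y(C1) = 0.000+0.004238j S between n4,n2
  Y(C2) = 0.000+0.1087j S between n2,n0
  Y(R1) = 0.01295+0.000j S between n0,n2
  Y(C3) = 0.000+0.04078j S between n1,n3
  Y(L2) = 0.000-0.03929j S between n3,n2
  Y(R2) = 0.0006329+0.000j S between n4,n2
  Y(R3) = 0.005319+0.000j S between n2,n3
  Y(R4) = 0.3226+0.000j S between n3,n1
  Y(R5) = 0.0005714+0.000j S between n3,n4
  I1: injects 0.0552 A into n2 (from n3)
  V1: constraint V(n2)−V(n1) = 16
Assemble and solve the 5×5 MNA system:
  V(n1)=-16.00+0.000j  V(n2)=0.000+0.000j  V(n3)=-15.92-1.914j  V(n4)=-16.39+0.06288j
  i(V1)=-0.1153+0.5458j

-0.07806-0.003331j A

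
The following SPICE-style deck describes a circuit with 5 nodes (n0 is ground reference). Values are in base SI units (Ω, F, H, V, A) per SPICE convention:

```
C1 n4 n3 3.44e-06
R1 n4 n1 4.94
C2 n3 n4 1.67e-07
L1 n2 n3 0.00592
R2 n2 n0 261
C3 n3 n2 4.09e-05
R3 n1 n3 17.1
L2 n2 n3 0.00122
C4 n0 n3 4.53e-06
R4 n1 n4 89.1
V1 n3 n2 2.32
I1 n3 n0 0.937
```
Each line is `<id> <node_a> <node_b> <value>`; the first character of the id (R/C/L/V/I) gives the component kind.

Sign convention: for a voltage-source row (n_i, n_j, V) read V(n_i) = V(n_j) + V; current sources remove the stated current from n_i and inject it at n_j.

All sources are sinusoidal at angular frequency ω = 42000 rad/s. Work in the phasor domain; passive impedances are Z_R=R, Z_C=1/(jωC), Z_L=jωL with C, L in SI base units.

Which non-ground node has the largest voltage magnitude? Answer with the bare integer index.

2

MNA unknowns: 4 node voltages V₁..V_4 plus 1 source current (V1)
C1: Y=0.000+0.1445j on G[4,3]
R1: Y=0.2024+0.000j on G[4,1]
C2: Y=0.000+0.007014j on G[3,4]
L1: Y=0.000-0.004022j on G[2,3]
R2: Y=0.003831+0.000j on G[2,0]
C3: Y=0.000+1.718j on G[3,2]
R3: Y=0.05848+0.000j on G[1,3]
L2: Y=0.000-0.01952j on G[2,3]
C4: Y=0.000+0.1903j on G[0,3]
R4: Y=0.01122+0.000j on G[1,4]
V1: row V3−V2=2.32, i_V1 at 3,2
I1: z[3]−=0.937, z[0]+=0.937
solve → V1=-0.09819+4.876j, V2=-2.418+4.876j, V3=-0.09819+4.876j, V4=-0.09819+4.876j
aux → i_V1=-0.009265-3.912j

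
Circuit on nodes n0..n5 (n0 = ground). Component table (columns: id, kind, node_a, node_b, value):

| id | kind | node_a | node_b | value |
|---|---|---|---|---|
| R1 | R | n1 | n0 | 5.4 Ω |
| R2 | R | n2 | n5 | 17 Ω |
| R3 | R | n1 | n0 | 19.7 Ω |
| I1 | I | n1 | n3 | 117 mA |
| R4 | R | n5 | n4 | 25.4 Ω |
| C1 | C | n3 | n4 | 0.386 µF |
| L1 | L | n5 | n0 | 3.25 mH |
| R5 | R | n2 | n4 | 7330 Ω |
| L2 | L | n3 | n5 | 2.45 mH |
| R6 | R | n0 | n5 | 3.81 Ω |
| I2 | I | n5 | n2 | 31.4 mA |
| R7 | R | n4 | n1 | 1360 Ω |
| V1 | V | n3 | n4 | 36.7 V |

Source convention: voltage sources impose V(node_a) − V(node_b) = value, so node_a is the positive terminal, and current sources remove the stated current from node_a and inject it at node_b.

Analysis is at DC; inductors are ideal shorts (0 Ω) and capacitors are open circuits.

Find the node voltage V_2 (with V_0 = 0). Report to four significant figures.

Apply KCL at each of the 5 non-ground nodes and solve the resulting linear system.
Node n1: branches {R1, R3, I1, R7} → V_1 = -0.6083
Node n2: branches {R2, R5, I2} → V_2 = 0.4476
Node n3: branches {I1, C1, L2, V1} → V_3 = 0.000
Node n4: branches {R4, C1, R5, R7, V1} → V_4 = -36.70
Node n5: branches {R2, R4, L1, L2, R6, I2} → V_5 = 0.000
Source currents: i(L1)=0.1435, i(L2)=1.593, i(V1)=-1.476

0.4476 V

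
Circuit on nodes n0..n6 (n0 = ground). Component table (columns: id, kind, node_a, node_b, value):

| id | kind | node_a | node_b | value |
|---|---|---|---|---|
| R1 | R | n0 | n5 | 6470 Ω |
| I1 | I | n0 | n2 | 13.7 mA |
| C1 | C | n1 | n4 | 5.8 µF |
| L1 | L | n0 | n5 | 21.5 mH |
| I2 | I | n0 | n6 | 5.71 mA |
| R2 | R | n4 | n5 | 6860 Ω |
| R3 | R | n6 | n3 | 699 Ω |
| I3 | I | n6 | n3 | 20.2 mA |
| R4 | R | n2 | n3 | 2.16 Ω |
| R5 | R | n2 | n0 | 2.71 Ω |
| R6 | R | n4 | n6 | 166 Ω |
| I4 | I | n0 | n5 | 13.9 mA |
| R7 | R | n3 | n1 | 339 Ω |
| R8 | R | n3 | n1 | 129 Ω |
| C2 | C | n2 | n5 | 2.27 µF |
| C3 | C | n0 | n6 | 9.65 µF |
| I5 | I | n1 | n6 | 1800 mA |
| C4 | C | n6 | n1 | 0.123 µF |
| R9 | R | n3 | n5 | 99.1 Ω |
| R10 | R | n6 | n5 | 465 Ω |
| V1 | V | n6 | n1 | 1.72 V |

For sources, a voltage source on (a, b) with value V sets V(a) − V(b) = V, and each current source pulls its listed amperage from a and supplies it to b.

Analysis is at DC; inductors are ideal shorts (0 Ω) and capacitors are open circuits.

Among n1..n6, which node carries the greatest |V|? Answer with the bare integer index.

Apply KCL at each of the 6 non-ground nodes and solve the resulting linear system.
Node n1: branches {C1, R7, R8, I5, C4, V1} → V_1 = -1.399
Node n2: branches {I1, R4, R5, C2} → V_2 = 0.04901
Node n3: branches {R3, I3, R4, R7, R8, R9} → V_3 = 0.05848
Node n4: branches {C1, R2, R6} → V_4 = 0.3131
Node n5: branches {R1, L1, R2, I4, C2, R9, R10} → V_5 = 0.000
Node n6: branches {I2, R3, I3, R6, C3, I5, C4, R10, V1} → V_6 = 0.3207
Source currents: i(L1)=-0.01523, i(V1)=1.784

1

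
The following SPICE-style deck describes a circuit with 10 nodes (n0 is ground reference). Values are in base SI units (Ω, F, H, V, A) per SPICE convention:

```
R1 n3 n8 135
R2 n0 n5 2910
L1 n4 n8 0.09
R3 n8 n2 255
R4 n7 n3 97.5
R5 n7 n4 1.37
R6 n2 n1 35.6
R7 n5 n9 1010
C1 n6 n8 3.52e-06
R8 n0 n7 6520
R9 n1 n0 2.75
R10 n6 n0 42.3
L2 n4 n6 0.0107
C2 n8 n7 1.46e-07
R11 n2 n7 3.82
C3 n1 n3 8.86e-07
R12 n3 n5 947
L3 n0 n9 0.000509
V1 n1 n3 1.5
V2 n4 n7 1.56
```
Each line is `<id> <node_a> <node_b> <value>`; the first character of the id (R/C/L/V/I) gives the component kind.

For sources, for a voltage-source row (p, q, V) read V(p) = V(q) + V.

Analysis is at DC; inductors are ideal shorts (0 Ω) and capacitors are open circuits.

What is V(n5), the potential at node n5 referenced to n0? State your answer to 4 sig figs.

Element admittances at DC:
  Y(R1) = 0.007407 S between n3,n8
  Y(R2) = 0.0003436 S between n0,n5
  L1: short n4↔n8 (DC inductor)
  Y(R3) = 0.003922 S between n8,n2
  Y(R4) = 0.01026 S between n7,n3
  Y(R5) = 0.7299 S between n7,n4
  Y(R6) = 0.02809 S between n2,n1
  Y(R7) = 0.0009901 S between n5,n9
  Y(C1) = 0.000 S between n6,n8
  Y(R8) = 0.0001534 S between n0,n7
  Y(R9) = 0.3636 S between n1,n0
  Y(R10) = 0.02364 S between n6,n0
  L2: short n4↔n6 (DC inductor)
  Y(C2) = 0.000 S between n8,n7
  Y(R11) = 0.2618 S between n2,n7
  Y(C3) = 0.000 S between n1,n3
  Y(R12) = 0.001056 S between n3,n5
  L3: short n0↔n9 (DC inductor)
  V1: constraint V(n1)−V(n3) = 1.5
  V2: constraint V(n4)−V(n7) = 1.56
Assemble and solve the 14×14 MNA system:
  V(n1)=-0.02403  V(n2)=-1.017  V(n3)=-1.524  V(n4)=0.4151  V(n5)=-0.6734  V(n6)=0.4151  V(n7)=-1.145  V(n8)=0.4151  V(n9)=0.000
  i(L1)=0.01998  i(L2)=0.009813  i(L3)=0.0006668  i(V1)=-0.01915  i(V2)=-1.168

-0.6734 V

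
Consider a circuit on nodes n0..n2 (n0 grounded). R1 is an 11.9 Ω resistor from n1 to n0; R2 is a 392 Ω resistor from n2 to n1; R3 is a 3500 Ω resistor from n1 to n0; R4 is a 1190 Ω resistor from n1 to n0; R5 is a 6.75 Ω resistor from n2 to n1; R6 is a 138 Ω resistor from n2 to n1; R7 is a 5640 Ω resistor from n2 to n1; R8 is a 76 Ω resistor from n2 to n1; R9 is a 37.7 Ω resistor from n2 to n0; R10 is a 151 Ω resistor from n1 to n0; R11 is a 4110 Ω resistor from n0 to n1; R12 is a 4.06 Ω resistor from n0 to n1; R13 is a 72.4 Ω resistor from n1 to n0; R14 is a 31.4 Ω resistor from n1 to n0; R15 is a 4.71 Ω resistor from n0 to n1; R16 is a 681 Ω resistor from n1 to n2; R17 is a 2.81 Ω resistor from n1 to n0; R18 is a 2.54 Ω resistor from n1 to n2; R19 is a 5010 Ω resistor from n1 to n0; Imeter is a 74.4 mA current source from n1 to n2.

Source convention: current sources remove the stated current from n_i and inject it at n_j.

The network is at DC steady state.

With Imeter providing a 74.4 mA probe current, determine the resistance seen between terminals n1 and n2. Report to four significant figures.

R_eq = 1.688 Ω

Element admittances at DC:
  Y(R1) = 0.08403 S between n1,n0
  Y(R2) = 0.002551 S between n2,n1
  Y(R3) = 0.0002857 S between n1,n0
  Y(R4) = 0.0008403 S between n1,n0
  Y(R5) = 0.1481 S between n2,n1
  Y(R6) = 0.007246 S between n2,n1
  Y(R7) = 0.0001773 S between n2,n1
  Y(R8) = 0.01316 S between n2,n1
  Y(R9) = 0.02653 S between n2,n0
  Y(R10) = 0.006623 S between n1,n0
  Y(R11) = 0.0002433 S between n0,n1
  Y(R12) = 0.2463 S between n0,n1
  Y(R13) = 0.01381 S between n1,n0
  Y(R14) = 0.03185 S between n1,n0
  Y(R15) = 0.2123 S between n0,n1
  Y(R16) = 0.001468 S between n1,n2
  Y(R17) = 0.3559 S between n1,n0
  Y(R18) = 0.3937 S between n1,n2
  Y(R19) = 0.0001996 S between n1,n0
  Imeter: injects 0.0744 A into n2 (from n1)
Assemble and solve the 2×2 MNA system:
  V(n1)=-0.003404  V(n2)=0.1222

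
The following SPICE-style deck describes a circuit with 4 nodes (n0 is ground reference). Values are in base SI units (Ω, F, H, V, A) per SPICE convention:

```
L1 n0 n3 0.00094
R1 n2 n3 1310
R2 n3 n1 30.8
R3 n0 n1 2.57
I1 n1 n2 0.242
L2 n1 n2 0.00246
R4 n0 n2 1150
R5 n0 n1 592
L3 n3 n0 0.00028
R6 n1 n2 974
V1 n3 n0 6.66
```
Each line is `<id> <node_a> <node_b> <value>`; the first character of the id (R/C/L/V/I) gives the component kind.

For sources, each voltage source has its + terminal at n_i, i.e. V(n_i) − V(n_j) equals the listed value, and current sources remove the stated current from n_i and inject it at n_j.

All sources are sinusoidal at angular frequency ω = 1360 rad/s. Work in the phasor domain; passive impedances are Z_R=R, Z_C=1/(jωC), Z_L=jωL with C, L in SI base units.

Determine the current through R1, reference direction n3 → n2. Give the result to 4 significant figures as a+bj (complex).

0.004681-0.0006264j A

Element admittances at ω=1360 rad/s:
  Y(L1) = 0.000-0.7822j S between n0,n3
  Y(R1) = 0.0007634+0.000j S between n2,n3
  Y(R2) = 0.03247+0.000j S between n3,n1
  Y(R3) = 0.3891+0.000j S between n0,n1
  I1: injects 0.242 A into n2 (from n1)
  Y(L2) = 0.000-0.2989j S between n1,n2
  Y(R4) = 0.0008696+0.000j S between n0,n2
  Y(R5) = 0.001689+0.000j S between n0,n1
  Y(L3) = 0.000-2.626j S between n3,n0
  Y(R6) = 0.001027+0.000j S between n1,n2
  V1: constraint V(n3)−V(n0) = 6.66
Assemble and solve the 4×4 MNA system:
  V(n1)=0.5208-0.003166j  V(n2)=0.5282+0.8206j  V(n3)=6.660+0.000j
  i(V1)=-0.2040+22.70j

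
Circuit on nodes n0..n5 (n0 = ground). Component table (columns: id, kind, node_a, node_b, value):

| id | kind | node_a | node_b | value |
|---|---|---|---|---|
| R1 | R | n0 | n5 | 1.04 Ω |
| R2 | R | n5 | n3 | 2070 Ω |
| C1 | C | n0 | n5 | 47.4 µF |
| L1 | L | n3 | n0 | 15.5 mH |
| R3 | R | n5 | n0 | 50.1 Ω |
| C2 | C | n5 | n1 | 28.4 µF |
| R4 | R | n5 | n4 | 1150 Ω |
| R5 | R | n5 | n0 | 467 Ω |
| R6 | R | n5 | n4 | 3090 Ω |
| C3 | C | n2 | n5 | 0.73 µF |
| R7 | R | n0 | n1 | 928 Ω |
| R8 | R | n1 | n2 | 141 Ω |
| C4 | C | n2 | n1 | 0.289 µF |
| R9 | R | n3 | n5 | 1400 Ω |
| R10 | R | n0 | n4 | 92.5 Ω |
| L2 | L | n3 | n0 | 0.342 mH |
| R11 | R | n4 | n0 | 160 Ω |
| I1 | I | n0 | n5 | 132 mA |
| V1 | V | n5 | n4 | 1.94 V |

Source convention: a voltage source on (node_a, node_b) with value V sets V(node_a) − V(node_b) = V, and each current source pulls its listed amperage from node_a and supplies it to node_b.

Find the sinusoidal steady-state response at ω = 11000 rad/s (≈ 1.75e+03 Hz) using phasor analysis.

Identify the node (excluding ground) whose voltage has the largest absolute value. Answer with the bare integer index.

MNA unknowns: 5 node voltages V₁..V_5 plus 1 source current (V1)
R1: Y=0.9615+0.000j on G[0,5]
R2: Y=0.0004831+0.000j on G[5,3]
C1: Y=0.000+0.5214j on G[0,5]
L1: Y=0.000-0.005865j on G[3,0]
R3: Y=0.01996+0.000j on G[5,0]
C2: Y=0.000+0.3124j on G[5,1]
R4: Y=0.0008696+0.000j on G[5,4]
R5: Y=0.002141+0.000j on G[5,0]
R6: Y=0.0003236+0.000j on G[5,4]
C3: Y=0.000+0.008030j on G[2,5]
R7: Y=0.001078+0.000j on G[0,1]
R8: Y=0.007092+0.000j on G[1,2]
C4: Y=0.000+0.003179j on G[2,1]
R9: Y=0.0007143+0.000j on G[3,5]
R10: Y=0.01081+0.000j on G[0,4]
L2: Y=0.000-0.2658j on G[3,0]
R11: Y=0.006250+0.000j on G[4,0]
I1: z[0]−=0.132, z[5]+=0.132
V1: row V5−V4=1.94, i_V1 at 5,4
solve → V1=0.1298-0.06692j, V2=0.1298-0.06722j, V3=0.0002994+0.0005698j, V4=-1.810-0.06737j, V5=0.1296-0.06737j
aux → i_V1=-0.03320-0.001149j

4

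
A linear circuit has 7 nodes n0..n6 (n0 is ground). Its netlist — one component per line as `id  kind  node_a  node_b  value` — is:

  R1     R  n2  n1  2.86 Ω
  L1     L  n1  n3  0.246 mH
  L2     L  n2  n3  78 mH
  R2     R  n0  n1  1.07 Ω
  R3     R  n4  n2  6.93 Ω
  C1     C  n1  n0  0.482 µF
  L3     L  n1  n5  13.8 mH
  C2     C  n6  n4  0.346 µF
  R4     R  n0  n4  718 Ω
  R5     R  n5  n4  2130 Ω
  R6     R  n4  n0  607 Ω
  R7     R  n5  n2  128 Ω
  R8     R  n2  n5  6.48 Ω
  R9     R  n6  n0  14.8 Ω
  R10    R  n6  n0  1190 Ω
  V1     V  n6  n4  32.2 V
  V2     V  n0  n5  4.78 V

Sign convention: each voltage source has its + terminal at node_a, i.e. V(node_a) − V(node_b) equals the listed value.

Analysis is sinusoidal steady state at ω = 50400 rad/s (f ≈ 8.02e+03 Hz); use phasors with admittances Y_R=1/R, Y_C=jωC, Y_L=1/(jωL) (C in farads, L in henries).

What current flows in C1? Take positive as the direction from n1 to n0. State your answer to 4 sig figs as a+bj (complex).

-0.0008497-0.03197j A

MNA unknowns: 6 node voltages V₁..V_6 plus 2 source currents (V1, V2)
R1: Y=0.3497+0.000j on G[2,1]
L1: Y=0.000-0.08066j on G[1,3]
L2: Y=0.000-0.0002544j on G[2,3]
R2: Y=0.9346+0.000j on G[0,1]
R3: Y=0.1443+0.000j on G[4,2]
C1: Y=0.000+0.02429j on G[1,0]
L3: Y=0.000-0.001438j on G[1,5]
C2: Y=0.000+0.01744j on G[6,4]
R4: Y=0.001393+0.000j on G[0,4]
R5: Y=0.0004695+0.000j on G[5,4]
R6: Y=0.001647+0.000j on G[4,0]
R7: Y=0.007812+0.000j on G[5,2]
R8: Y=0.1543+0.000j on G[2,5]
R9: Y=0.06757+0.000j on G[6,0]
R10: Y=0.0008403+0.000j on G[6,0]
V1: row V6−V4=32.2, i_V1 at 6,4
V2: row V0−V5=4.78, i_V2 at 0,5
solve → V1=-1.316+0.03498j, V2=-4.835+0.02025j, V3=-1.327+0.03493j, V4=-13.42+0.01352j, V5=-4.780+0.000j, V6=18.78+0.01352j
aux → i_V1=-1.284-0.5624j, i_V2=0.01296+0.001691j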